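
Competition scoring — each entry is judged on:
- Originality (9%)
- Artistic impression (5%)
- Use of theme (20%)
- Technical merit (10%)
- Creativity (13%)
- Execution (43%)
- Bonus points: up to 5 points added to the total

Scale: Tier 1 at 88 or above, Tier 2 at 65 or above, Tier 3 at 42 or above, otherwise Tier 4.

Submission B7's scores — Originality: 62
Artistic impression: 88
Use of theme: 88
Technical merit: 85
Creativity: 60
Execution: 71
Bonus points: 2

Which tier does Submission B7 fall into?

Tier 2

Weighted total:
  Originality 62 × 0.09 = 5.58
  Artistic impression 88 × 0.05 = 4.4
  Use of theme 88 × 0.2 = 17.6
  Technical merit 85 × 0.1 = 8.5
  Creativity 60 × 0.13 = 7.8
  Execution 71 × 0.43 = 30.53
Sum = 74.41
Bonus points: 74.41 + 2 = 76.41
76.41 is ≥ 65 and < 88 → Tier 2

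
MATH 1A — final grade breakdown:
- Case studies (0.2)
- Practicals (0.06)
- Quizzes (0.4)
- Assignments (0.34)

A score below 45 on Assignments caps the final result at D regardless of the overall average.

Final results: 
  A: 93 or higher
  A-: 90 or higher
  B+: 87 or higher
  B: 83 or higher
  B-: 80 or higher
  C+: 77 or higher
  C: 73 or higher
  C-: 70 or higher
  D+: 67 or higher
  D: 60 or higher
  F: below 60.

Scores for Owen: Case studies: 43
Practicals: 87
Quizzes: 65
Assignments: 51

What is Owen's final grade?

F

Assignments score 51 ≥ 45: minimum met.
Weighted total:
  Case studies 43 × 0.2 = 8.6
  Practicals 87 × 0.06 = 5.22
  Quizzes 65 × 0.4 = 26
  Assignments 51 × 0.34 = 17.34
Sum = 57.16
57.16 < 60 → F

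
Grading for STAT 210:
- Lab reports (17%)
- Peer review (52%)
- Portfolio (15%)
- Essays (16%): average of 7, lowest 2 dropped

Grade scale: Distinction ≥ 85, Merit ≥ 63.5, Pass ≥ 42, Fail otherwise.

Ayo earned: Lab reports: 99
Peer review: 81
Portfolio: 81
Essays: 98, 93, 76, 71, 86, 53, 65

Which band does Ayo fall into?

Essays: drop 53, 65 → average of remaining 5 = 424/5 = 84.8
Weighted total:
  Lab reports 99 × 0.17 = 16.83
  Peer review 81 × 0.52 = 42.12
  Portfolio 81 × 0.15 = 12.15
  Essays 84.8 × 0.16 = 13.568
Sum = 84.668
84.668 is ≥ 63.5 and < 85 → Merit

Merit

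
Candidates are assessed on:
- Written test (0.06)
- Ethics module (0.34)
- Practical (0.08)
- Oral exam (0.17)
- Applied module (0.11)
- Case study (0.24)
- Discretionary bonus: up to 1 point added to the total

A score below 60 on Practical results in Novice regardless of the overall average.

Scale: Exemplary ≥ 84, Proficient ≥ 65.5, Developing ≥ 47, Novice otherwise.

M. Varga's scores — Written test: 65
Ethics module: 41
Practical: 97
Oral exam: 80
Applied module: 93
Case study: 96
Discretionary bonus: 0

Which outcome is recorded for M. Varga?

Proficient

Practical score 97 ≥ 60: minimum met.
Weighted total:
  Written test 65 × 0.06 = 3.9
  Ethics module 41 × 0.34 = 13.94
  Practical 97 × 0.08 = 7.76
  Oral exam 80 × 0.17 = 13.6
  Applied module 93 × 0.11 = 10.23
  Case study 96 × 0.24 = 23.04
Sum = 72.47
Discretionary bonus: 72.47 + 0 = 72.47
72.47 is ≥ 65.5 and < 84 → Proficient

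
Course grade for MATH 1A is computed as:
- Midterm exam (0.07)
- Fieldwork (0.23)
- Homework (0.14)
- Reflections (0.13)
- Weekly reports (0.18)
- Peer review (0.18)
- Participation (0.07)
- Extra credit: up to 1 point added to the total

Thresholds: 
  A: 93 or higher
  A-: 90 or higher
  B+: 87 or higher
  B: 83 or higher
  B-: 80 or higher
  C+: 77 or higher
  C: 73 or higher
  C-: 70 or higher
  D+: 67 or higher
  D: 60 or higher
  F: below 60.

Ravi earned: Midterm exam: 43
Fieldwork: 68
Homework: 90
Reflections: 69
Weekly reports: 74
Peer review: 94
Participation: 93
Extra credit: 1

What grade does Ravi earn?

Weighted total:
  Midterm exam 43 × 0.07 = 3.01
  Fieldwork 68 × 0.23 = 15.64
  Homework 90 × 0.14 = 12.6
  Reflections 69 × 0.13 = 8.97
  Weekly reports 74 × 0.18 = 13.32
  Peer review 94 × 0.18 = 16.92
  Participation 93 × 0.07 = 6.51
Sum = 76.97
Extra credit: 76.97 + 1 = 77.97
77.97 is ≥ 77 and < 80 → C+

C+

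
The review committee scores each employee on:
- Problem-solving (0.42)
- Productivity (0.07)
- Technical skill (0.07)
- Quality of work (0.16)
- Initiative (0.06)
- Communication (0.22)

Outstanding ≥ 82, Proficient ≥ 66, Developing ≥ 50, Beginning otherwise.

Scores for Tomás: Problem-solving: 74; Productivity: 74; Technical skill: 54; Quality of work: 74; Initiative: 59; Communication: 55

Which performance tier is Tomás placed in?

Weighted total:
  Problem-solving 74 × 0.42 = 31.08
  Productivity 74 × 0.07 = 5.18
  Technical skill 54 × 0.07 = 3.78
  Quality of work 74 × 0.16 = 11.84
  Initiative 59 × 0.06 = 3.54
  Communication 55 × 0.22 = 12.1
Sum = 67.52
67.52 is ≥ 66 and < 82 → Proficient

Proficient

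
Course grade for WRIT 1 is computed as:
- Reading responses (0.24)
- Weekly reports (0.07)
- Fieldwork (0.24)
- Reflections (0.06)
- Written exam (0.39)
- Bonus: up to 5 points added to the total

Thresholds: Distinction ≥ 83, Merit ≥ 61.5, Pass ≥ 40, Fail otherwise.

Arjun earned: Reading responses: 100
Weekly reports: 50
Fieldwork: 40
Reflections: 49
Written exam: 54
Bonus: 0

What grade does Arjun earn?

Pass

Weighted total:
  Reading responses 100 × 0.24 = 24
  Weekly reports 50 × 0.07 = 3.5
  Fieldwork 40 × 0.24 = 9.6
  Reflections 49 × 0.06 = 2.94
  Written exam 54 × 0.39 = 21.06
Sum = 61.1
Bonus: 61.1 + 0 = 61.1
61.1 is ≥ 40 and < 61.5 → Pass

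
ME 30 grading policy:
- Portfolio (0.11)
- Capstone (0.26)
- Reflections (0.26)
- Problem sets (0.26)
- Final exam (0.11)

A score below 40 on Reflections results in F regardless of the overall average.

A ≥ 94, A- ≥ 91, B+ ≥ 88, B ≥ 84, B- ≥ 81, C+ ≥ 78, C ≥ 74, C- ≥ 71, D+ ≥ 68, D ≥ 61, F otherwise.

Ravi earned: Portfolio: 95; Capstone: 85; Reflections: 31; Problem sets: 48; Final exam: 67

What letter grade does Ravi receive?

Reflections score 31 < 40: minimum not met.
Weighted total:
  Portfolio 95 × 0.11 = 10.45
  Capstone 85 × 0.26 = 22.1
  Reflections 31 × 0.26 = 8.06
  Problem sets 48 × 0.26 = 12.48
  Final exam 67 × 0.11 = 7.37
Sum = 60.46
Because the Reflections minimum was not met, the result is F.

F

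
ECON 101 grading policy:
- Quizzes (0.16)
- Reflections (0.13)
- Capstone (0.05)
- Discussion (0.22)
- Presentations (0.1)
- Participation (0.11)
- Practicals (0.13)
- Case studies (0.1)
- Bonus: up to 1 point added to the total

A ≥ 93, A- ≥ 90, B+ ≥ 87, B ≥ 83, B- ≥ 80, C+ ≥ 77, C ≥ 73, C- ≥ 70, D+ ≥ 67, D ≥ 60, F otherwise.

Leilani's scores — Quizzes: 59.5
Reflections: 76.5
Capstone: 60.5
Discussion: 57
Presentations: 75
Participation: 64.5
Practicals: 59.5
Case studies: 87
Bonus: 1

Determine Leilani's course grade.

Weighted total:
  Quizzes 59.5 × 0.16 = 9.52
  Reflections 76.5 × 0.13 = 9.945
  Capstone 60.5 × 0.05 = 3.025
  Discussion 57 × 0.22 = 12.54
  Presentations 75 × 0.1 = 7.5
  Participation 64.5 × 0.11 = 7.095
  Practicals 59.5 × 0.13 = 7.735
  Case studies 87 × 0.1 = 8.7
Sum = 66.06
Bonus: 66.06 + 1 = 67.06
67.06 is ≥ 67 and < 70 → D+

D+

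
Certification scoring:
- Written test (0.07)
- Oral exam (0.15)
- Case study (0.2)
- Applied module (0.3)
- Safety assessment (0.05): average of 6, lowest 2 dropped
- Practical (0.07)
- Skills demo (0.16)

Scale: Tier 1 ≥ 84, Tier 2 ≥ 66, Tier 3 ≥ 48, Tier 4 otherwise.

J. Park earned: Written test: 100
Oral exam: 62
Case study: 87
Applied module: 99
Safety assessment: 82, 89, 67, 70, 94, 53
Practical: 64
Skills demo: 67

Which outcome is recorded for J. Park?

Tier 2

Safety assessment: drop 53, 67 → average of remaining 4 = 335/4 = 83.75
Weighted total:
  Written test 100 × 0.07 = 7
  Oral exam 62 × 0.15 = 9.3
  Case study 87 × 0.2 = 17.4
  Applied module 99 × 0.3 = 29.7
  Safety assessment 83.75 × 0.05 = 4.1875
  Practical 64 × 0.07 = 4.48
  Skills demo 67 × 0.16 = 10.72
Sum = 82.7875
82.7875 is ≥ 66 and < 84 → Tier 2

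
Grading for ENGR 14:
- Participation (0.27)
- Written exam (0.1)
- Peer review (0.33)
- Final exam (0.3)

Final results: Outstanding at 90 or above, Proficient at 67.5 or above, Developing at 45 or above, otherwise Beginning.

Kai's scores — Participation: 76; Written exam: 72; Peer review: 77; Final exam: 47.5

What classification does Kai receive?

Weighted total:
  Participation 76 × 0.27 = 20.52
  Written exam 72 × 0.1 = 7.2
  Peer review 77 × 0.33 = 25.41
  Final exam 47.5 × 0.3 = 14.25
Sum = 67.38
67.38 is ≥ 45 and < 67.5 → Developing

Developing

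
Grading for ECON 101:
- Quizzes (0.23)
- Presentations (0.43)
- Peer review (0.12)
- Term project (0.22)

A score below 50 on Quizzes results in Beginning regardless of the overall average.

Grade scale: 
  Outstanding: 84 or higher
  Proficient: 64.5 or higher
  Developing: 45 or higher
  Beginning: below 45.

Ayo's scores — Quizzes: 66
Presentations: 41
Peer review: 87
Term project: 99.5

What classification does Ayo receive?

Proficient

Quizzes score 66 ≥ 50: minimum met.
Weighted total:
  Quizzes 66 × 0.23 = 15.18
  Presentations 41 × 0.43 = 17.63
  Peer review 87 × 0.12 = 10.44
  Term project 99.5 × 0.22 = 21.89
Sum = 65.14
65.14 is ≥ 64.5 and < 84 → Proficient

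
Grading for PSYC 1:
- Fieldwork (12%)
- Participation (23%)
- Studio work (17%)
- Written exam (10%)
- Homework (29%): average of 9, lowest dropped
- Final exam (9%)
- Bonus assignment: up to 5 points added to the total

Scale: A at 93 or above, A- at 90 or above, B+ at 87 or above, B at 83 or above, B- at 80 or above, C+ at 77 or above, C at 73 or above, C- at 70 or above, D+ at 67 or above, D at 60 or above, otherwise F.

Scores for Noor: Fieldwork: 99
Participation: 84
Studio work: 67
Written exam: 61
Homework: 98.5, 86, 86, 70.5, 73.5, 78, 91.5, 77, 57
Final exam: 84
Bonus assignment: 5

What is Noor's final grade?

Homework: drop 57 → average of remaining 8 = 661/8 = 82.625
Weighted total:
  Fieldwork 99 × 0.12 = 11.88
  Participation 84 × 0.23 = 19.32
  Studio work 67 × 0.17 = 11.39
  Written exam 61 × 0.1 = 6.1
  Homework 82.625 × 0.29 = 23.96125
  Final exam 84 × 0.09 = 7.56
Sum = 80.21125
Bonus assignment: 80.21125 + 5 = 85.21125
85.21125 is ≥ 83 and < 87 → B

B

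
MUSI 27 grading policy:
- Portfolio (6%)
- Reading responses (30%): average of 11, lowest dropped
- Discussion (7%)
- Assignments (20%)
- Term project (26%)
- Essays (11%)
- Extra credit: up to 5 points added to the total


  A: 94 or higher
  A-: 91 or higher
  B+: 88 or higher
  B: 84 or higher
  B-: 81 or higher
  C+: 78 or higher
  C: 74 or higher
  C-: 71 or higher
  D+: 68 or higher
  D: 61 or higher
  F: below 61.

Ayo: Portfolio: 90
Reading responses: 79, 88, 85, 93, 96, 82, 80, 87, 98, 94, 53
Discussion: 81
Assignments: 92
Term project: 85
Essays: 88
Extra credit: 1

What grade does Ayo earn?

Reading responses: drop 53 → average of remaining 10 = 882/10 = 88.2
Weighted total:
  Portfolio 90 × 0.06 = 5.4
  Reading responses 88.2 × 0.3 = 26.46
  Discussion 81 × 0.07 = 5.67
  Assignments 92 × 0.2 = 18.4
  Term project 85 × 0.26 = 22.1
  Essays 88 × 0.11 = 9.68
Sum = 87.71
Extra credit: 87.71 + 1 = 88.71
88.71 is ≥ 88 and < 91 → B+

B+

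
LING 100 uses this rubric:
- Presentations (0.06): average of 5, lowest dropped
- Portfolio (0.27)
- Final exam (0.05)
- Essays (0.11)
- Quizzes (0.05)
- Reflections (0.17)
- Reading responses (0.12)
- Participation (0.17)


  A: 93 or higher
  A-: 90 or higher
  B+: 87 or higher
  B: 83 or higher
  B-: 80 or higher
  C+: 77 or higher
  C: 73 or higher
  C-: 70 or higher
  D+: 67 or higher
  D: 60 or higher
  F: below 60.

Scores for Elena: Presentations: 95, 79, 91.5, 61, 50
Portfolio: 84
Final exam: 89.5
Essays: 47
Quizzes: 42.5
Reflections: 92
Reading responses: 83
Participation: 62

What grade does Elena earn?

Presentations: drop 50 → average of remaining 4 = 326.5/4 = 81.625
Weighted total:
  Presentations 81.625 × 0.06 = 4.8975
  Portfolio 84 × 0.27 = 22.68
  Final exam 89.5 × 0.05 = 4.475
  Essays 47 × 0.11 = 5.17
  Quizzes 42.5 × 0.05 = 2.125
  Reflections 92 × 0.17 = 15.64
  Reading responses 83 × 0.12 = 9.96
  Participation 62 × 0.17 = 10.54
Sum = 75.4875
75.4875 is ≥ 73 and < 77 → C

C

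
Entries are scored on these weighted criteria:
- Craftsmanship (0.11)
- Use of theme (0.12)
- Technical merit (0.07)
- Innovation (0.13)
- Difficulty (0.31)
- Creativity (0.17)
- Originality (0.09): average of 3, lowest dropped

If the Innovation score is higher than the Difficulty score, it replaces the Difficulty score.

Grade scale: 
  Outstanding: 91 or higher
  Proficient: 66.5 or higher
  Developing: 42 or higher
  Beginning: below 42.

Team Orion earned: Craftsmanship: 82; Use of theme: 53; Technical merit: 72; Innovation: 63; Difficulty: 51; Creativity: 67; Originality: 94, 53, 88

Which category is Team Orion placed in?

Originality: drop 53 → average of remaining 2 = 182/2 = 91
Innovation (63) > Difficulty (51), so Difficulty counts as 63.
Weighted total:
  Craftsmanship 82 × 0.11 = 9.02
  Use of theme 53 × 0.12 = 6.36
  Technical merit 72 × 0.07 = 5.04
  Innovation 63 × 0.13 = 8.19
  Difficulty 63 × 0.31 = 19.53
  Creativity 67 × 0.17 = 11.39
  Originality 91 × 0.09 = 8.19
Sum = 67.72
67.72 is ≥ 66.5 and < 91 → Proficient

Proficient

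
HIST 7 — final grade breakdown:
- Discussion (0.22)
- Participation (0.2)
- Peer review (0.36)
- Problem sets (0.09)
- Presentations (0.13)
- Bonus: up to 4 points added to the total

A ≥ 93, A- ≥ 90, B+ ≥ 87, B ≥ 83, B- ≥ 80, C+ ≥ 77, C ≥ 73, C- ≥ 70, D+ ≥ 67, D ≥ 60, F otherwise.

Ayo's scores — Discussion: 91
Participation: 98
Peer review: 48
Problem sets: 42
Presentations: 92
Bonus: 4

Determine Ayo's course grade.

Weighted total:
  Discussion 91 × 0.22 = 20.02
  Participation 98 × 0.2 = 19.6
  Peer review 48 × 0.36 = 17.28
  Problem sets 42 × 0.09 = 3.78
  Presentations 92 × 0.13 = 11.96
Sum = 72.64
Bonus: 72.64 + 4 = 76.64
76.64 is ≥ 73 and < 77 → C

C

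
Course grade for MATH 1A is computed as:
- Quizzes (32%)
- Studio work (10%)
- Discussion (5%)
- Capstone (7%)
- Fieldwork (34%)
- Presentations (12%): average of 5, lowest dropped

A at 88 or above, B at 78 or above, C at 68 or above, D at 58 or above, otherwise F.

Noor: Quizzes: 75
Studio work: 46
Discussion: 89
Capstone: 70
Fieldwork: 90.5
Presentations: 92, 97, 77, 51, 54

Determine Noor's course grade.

Presentations: drop 51 → average of remaining 4 = 320/4 = 80
Weighted total:
  Quizzes 75 × 0.32 = 24
  Studio work 46 × 0.1 = 4.6
  Discussion 89 × 0.05 = 4.45
  Capstone 70 × 0.07 = 4.9
  Fieldwork 90.5 × 0.34 = 30.77
  Presentations 80 × 0.12 = 9.6
Sum = 78.32
78.32 is ≥ 78 and < 88 → B

B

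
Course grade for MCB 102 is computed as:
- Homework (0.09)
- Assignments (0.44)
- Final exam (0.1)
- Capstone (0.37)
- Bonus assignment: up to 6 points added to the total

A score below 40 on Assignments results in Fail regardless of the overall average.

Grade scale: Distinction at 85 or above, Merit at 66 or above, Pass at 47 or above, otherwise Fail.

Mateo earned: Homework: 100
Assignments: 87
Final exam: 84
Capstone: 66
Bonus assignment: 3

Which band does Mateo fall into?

Assignments score 87 ≥ 40: minimum met.
Weighted total:
  Homework 100 × 0.09 = 9
  Assignments 87 × 0.44 = 38.28
  Final exam 84 × 0.1 = 8.4
  Capstone 66 × 0.37 = 24.42
Sum = 80.1
Bonus assignment: 80.1 + 3 = 83.1
83.1 is ≥ 66 and < 85 → Merit

Merit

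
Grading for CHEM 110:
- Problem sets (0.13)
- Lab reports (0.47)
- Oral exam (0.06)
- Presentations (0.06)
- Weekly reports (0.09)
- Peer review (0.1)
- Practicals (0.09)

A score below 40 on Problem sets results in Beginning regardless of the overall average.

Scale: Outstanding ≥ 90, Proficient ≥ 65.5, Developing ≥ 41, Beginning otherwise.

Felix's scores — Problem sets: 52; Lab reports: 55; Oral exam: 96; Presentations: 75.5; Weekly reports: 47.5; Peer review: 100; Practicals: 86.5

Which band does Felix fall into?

Problem sets score 52 ≥ 40: minimum met.
Weighted total:
  Problem sets 52 × 0.13 = 6.76
  Lab reports 55 × 0.47 = 25.85
  Oral exam 96 × 0.06 = 5.76
  Presentations 75.5 × 0.06 = 4.53
  Weekly reports 47.5 × 0.09 = 4.275
  Peer review 100 × 0.1 = 10
  Practicals 86.5 × 0.09 = 7.785
Sum = 64.96
64.96 is ≥ 41 and < 65.5 → Developing

Developing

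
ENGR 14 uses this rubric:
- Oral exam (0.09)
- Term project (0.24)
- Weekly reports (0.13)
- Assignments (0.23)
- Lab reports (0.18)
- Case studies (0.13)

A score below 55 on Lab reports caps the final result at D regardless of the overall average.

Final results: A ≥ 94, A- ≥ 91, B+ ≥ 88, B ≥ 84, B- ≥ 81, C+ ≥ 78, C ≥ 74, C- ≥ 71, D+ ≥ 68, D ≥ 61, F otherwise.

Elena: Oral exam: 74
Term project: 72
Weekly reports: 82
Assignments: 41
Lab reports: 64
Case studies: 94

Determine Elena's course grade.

D

Lab reports score 64 ≥ 55: minimum met.
Weighted total:
  Oral exam 74 × 0.09 = 6.66
  Term project 72 × 0.24 = 17.28
  Weekly reports 82 × 0.13 = 10.66
  Assignments 41 × 0.23 = 9.43
  Lab reports 64 × 0.18 = 11.52
  Case studies 94 × 0.13 = 12.22
Sum = 67.77
67.77 is ≥ 61 and < 68 → D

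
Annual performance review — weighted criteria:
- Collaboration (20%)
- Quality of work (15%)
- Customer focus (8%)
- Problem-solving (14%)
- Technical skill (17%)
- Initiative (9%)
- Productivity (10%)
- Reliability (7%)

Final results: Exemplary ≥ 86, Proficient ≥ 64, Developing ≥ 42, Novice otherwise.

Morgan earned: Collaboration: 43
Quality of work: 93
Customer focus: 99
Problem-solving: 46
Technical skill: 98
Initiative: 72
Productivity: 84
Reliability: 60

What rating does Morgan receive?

Proficient

Weighted total:
  Collaboration 43 × 0.2 = 8.6
  Quality of work 93 × 0.15 = 13.95
  Customer focus 99 × 0.08 = 7.92
  Problem-solving 46 × 0.14 = 6.44
  Technical skill 98 × 0.17 = 16.66
  Initiative 72 × 0.09 = 6.48
  Productivity 84 × 0.1 = 8.4
  Reliability 60 × 0.07 = 4.2
Sum = 72.65
72.65 is ≥ 64 and < 86 → Proficient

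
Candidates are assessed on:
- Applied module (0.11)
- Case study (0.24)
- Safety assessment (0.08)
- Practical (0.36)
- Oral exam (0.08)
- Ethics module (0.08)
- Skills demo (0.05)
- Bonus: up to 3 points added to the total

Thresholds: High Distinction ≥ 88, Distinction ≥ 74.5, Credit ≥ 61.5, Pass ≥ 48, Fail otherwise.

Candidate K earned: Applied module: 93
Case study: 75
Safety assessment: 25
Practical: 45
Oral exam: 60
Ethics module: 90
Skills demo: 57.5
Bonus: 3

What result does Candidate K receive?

Weighted total:
  Applied module 93 × 0.11 = 10.23
  Case study 75 × 0.24 = 18
  Safety assessment 25 × 0.08 = 2
  Practical 45 × 0.36 = 16.2
  Oral exam 60 × 0.08 = 4.8
  Ethics module 90 × 0.08 = 7.2
  Skills demo 57.5 × 0.05 = 2.875
Sum = 61.305
Bonus: 61.305 + 3 = 64.305
64.305 is ≥ 61.5 and < 74.5 → Credit

Credit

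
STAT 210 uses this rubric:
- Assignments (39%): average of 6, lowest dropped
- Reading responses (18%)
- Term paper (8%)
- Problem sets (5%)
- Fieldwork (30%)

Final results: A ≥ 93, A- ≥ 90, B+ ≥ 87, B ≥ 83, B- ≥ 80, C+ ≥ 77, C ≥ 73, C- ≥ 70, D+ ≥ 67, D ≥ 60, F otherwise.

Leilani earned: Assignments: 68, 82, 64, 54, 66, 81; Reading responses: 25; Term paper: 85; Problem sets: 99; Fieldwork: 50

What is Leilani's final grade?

Assignments: drop 54 → average of remaining 5 = 361/5 = 72.2
Weighted total:
  Assignments 72.2 × 0.39 = 28.158
  Reading responses 25 × 0.18 = 4.5
  Term paper 85 × 0.08 = 6.8
  Problem sets 99 × 0.05 = 4.95
  Fieldwork 50 × 0.3 = 15
Sum = 59.408
59.408 < 60 → F

F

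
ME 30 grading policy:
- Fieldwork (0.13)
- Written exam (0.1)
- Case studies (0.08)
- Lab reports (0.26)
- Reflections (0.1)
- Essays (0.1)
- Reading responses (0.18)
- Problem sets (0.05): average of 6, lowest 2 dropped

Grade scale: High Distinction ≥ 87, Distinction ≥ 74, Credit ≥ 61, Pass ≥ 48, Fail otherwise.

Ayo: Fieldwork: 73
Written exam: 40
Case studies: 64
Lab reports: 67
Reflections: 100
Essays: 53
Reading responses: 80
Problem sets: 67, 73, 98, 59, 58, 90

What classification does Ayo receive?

Problem sets: drop 58, 59 → average of remaining 4 = 328/4 = 82
Weighted total:
  Fieldwork 73 × 0.13 = 9.49
  Written exam 40 × 0.1 = 4
  Case studies 64 × 0.08 = 5.12
  Lab reports 67 × 0.26 = 17.42
  Reflections 100 × 0.1 = 10
  Essays 53 × 0.1 = 5.3
  Reading responses 80 × 0.18 = 14.4
  Problem sets 82 × 0.05 = 4.1
Sum = 69.83
69.83 is ≥ 61 and < 74 → Credit

Credit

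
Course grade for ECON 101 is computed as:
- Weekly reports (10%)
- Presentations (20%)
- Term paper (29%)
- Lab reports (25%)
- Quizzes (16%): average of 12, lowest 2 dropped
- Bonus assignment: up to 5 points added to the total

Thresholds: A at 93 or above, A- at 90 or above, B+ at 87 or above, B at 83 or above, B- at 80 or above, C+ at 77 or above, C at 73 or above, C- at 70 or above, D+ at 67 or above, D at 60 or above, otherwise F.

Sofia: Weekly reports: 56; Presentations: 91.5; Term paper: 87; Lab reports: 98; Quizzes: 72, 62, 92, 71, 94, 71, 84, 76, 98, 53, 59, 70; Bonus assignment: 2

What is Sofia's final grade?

B+

Quizzes: drop 53, 59 → average of remaining 10 = 790/10 = 79
Weighted total:
  Weekly reports 56 × 0.1 = 5.6
  Presentations 91.5 × 0.2 = 18.3
  Term paper 87 × 0.29 = 25.23
  Lab reports 98 × 0.25 = 24.5
  Quizzes 79 × 0.16 = 12.64
Sum = 86.27
Bonus assignment: 86.27 + 2 = 88.27
88.27 is ≥ 87 and < 90 → B+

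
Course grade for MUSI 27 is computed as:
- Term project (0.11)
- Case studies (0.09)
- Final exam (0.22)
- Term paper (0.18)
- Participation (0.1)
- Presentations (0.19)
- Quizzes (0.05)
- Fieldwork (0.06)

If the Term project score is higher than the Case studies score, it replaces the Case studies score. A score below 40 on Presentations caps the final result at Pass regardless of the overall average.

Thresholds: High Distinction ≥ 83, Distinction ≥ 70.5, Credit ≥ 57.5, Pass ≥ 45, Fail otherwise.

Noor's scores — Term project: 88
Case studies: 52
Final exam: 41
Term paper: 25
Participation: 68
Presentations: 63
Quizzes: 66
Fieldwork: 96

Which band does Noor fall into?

Credit

Term project (88) > Case studies (52), so Case studies counts as 88.
Presentations score 63 ≥ 40: minimum met.
Weighted total:
  Term project 88 × 0.11 = 9.68
  Case studies 88 × 0.09 = 7.92
  Final exam 41 × 0.22 = 9.02
  Term paper 25 × 0.18 = 4.5
  Participation 68 × 0.1 = 6.8
  Presentations 63 × 0.19 = 11.97
  Quizzes 66 × 0.05 = 3.3
  Fieldwork 96 × 0.06 = 5.76
Sum = 58.95
58.95 is ≥ 57.5 and < 70.5 → Credit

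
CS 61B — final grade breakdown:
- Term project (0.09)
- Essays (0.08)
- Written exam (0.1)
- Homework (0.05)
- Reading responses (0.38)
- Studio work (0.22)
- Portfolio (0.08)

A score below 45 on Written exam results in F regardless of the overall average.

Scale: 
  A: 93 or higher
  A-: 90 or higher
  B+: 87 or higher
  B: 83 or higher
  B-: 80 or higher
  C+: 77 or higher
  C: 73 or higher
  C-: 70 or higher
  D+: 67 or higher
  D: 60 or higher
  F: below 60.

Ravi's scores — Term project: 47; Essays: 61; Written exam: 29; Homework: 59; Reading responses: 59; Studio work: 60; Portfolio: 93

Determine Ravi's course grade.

Written exam score 29 < 45: minimum not met.
Weighted total:
  Term project 47 × 0.09 = 4.23
  Essays 61 × 0.08 = 4.88
  Written exam 29 × 0.1 = 2.9
  Homework 59 × 0.05 = 2.95
  Reading responses 59 × 0.38 = 22.42
  Studio work 60 × 0.22 = 13.2
  Portfolio 93 × 0.08 = 7.44
Sum = 58.02
Because the Written exam minimum was not met, the result is F.

F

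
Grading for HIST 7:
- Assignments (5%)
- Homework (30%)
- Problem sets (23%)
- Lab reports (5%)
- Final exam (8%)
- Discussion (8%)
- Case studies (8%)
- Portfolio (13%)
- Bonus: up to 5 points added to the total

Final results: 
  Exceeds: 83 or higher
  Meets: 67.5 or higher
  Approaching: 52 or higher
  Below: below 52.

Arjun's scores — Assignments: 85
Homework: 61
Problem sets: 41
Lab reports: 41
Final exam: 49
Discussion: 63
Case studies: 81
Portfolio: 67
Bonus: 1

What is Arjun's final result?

Approaching

Weighted total:
  Assignments 85 × 0.05 = 4.25
  Homework 61 × 0.3 = 18.3
  Problem sets 41 × 0.23 = 9.43
  Lab reports 41 × 0.05 = 2.05
  Final exam 49 × 0.08 = 3.92
  Discussion 63 × 0.08 = 5.04
  Case studies 81 × 0.08 = 6.48
  Portfolio 67 × 0.13 = 8.71
Sum = 58.18
Bonus: 58.18 + 1 = 59.18
59.18 is ≥ 52 and < 67.5 → Approaching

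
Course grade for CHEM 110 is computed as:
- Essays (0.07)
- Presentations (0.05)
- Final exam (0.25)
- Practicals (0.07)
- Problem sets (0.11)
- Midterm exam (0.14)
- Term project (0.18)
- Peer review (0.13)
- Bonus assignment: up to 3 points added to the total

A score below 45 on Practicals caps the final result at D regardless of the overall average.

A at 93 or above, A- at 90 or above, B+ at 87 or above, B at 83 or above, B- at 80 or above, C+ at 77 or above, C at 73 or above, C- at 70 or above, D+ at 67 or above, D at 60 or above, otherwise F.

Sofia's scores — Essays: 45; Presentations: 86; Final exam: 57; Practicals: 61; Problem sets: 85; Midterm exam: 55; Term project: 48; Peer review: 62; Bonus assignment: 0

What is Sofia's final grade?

Practicals score 61 ≥ 45: minimum met.
Weighted total:
  Essays 45 × 0.07 = 3.15
  Presentations 86 × 0.05 = 4.3
  Final exam 57 × 0.25 = 14.25
  Practicals 61 × 0.07 = 4.27
  Problem sets 85 × 0.11 = 9.35
  Midterm exam 55 × 0.14 = 7.7
  Term project 48 × 0.18 = 8.64
  Peer review 62 × 0.13 = 8.06
Sum = 59.72
Bonus assignment: 59.72 + 0 = 59.72
59.72 < 60 → F

F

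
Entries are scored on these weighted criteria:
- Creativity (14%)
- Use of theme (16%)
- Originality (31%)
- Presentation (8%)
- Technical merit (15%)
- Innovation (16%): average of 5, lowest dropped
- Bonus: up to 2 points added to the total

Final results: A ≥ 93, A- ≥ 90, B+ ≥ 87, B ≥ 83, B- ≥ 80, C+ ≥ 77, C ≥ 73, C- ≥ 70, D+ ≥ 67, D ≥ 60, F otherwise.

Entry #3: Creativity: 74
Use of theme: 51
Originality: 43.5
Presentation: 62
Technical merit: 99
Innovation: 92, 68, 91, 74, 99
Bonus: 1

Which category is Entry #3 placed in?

Innovation: drop 68 → average of remaining 4 = 356/4 = 89
Weighted total:
  Creativity 74 × 0.14 = 10.36
  Use of theme 51 × 0.16 = 8.16
  Originality 43.5 × 0.31 = 13.485
  Presentation 62 × 0.08 = 4.96
  Technical merit 99 × 0.15 = 14.85
  Innovation 89 × 0.16 = 14.24
Sum = 66.055
Bonus: 66.055 + 1 = 67.055
67.055 is ≥ 67 and < 70 → D+

D+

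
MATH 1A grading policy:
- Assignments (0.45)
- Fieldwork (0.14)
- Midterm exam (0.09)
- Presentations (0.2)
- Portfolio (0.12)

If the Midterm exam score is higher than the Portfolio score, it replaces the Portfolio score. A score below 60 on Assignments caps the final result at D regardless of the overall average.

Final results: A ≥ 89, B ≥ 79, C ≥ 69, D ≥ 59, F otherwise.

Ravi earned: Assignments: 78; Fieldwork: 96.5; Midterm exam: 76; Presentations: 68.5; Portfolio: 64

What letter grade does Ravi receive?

C

Midterm exam (76) > Portfolio (64), so Portfolio counts as 76.
Assignments score 78 ≥ 60: minimum met.
Weighted total:
  Assignments 78 × 0.45 = 35.1
  Fieldwork 96.5 × 0.14 = 13.51
  Midterm exam 76 × 0.09 = 6.84
  Presentations 68.5 × 0.2 = 13.7
  Portfolio 76 × 0.12 = 9.12
Sum = 78.27
78.27 is ≥ 69 and < 79 → C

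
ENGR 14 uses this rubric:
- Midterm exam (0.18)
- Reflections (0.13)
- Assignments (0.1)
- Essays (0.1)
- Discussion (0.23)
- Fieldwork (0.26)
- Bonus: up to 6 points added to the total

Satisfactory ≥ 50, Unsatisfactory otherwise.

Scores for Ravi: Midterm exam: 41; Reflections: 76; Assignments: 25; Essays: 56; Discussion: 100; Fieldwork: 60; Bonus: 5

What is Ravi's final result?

Satisfactory

Weighted total:
  Midterm exam 41 × 0.18 = 7.38
  Reflections 76 × 0.13 = 9.88
  Assignments 25 × 0.1 = 2.5
  Essays 56 × 0.1 = 5.6
  Discussion 100 × 0.23 = 23
  Fieldwork 60 × 0.26 = 15.6
Sum = 63.96
Bonus: 63.96 + 5 = 68.96
68.96 ≥ 50 → Satisfactory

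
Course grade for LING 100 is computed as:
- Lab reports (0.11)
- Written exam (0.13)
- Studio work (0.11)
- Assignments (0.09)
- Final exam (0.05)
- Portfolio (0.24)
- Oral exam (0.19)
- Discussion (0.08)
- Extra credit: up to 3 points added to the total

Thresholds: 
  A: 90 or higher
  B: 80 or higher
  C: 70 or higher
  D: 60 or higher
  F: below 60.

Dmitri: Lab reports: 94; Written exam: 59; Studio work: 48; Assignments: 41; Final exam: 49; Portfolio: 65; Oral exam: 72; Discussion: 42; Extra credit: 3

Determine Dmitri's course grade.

Weighted total:
  Lab reports 94 × 0.11 = 10.34
  Written exam 59 × 0.13 = 7.67
  Studio work 48 × 0.11 = 5.28
  Assignments 41 × 0.09 = 3.69
  Final exam 49 × 0.05 = 2.45
  Portfolio 65 × 0.24 = 15.6
  Oral exam 72 × 0.19 = 13.68
  Discussion 42 × 0.08 = 3.36
Sum = 62.07
Extra credit: 62.07 + 3 = 65.07
65.07 is ≥ 60 and < 70 → D

D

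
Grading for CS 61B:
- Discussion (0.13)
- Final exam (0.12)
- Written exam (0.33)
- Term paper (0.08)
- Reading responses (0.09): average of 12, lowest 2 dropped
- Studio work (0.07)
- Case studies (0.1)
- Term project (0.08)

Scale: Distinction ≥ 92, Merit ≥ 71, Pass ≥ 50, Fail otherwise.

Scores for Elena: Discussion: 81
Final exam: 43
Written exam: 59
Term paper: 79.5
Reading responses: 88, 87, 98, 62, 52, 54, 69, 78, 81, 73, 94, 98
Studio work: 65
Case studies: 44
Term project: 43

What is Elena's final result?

Reading responses: drop 52, 54 → average of remaining 10 = 828/10 = 82.8
Weighted total:
  Discussion 81 × 0.13 = 10.53
  Final exam 43 × 0.12 = 5.16
  Written exam 59 × 0.33 = 19.47
  Term paper 79.5 × 0.08 = 6.36
  Reading responses 82.8 × 0.09 = 7.452
  Studio work 65 × 0.07 = 4.55
  Case studies 44 × 0.1 = 4.4
  Term project 43 × 0.08 = 3.44
Sum = 61.362
61.362 is ≥ 50 and < 71 → Pass

Pass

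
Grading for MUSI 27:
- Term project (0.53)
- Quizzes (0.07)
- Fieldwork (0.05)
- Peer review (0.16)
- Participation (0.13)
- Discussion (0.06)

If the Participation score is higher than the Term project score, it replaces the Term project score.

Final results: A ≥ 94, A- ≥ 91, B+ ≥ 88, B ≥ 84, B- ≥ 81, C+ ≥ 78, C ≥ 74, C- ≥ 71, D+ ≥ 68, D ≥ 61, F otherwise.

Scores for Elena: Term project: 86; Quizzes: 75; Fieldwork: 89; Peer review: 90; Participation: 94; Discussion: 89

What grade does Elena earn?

Participation (94) > Term project (86), so Term project counts as 94.
Weighted total:
  Term project 94 × 0.53 = 49.82
  Quizzes 75 × 0.07 = 5.25
  Fieldwork 89 × 0.05 = 4.45
  Peer review 90 × 0.16 = 14.4
  Participation 94 × 0.13 = 12.22
  Discussion 89 × 0.06 = 5.34
Sum = 91.48
91.48 is ≥ 91 and < 94 → A-

A-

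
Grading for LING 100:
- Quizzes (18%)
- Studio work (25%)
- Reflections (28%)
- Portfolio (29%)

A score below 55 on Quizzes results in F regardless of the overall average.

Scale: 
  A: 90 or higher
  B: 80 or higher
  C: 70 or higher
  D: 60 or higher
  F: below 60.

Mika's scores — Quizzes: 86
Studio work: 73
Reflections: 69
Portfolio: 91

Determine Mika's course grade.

Quizzes score 86 ≥ 55: minimum met.
Weighted total:
  Quizzes 86 × 0.18 = 15.48
  Studio work 73 × 0.25 = 18.25
  Reflections 69 × 0.28 = 19.32
  Portfolio 91 × 0.29 = 26.39
Sum = 79.44
79.44 is ≥ 70 and < 80 → C

C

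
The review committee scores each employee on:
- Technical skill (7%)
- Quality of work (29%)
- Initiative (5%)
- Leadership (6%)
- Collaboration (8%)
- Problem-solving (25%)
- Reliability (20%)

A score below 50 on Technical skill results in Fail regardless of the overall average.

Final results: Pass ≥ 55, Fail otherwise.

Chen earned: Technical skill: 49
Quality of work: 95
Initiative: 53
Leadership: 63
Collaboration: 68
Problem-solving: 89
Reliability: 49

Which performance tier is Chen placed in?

Fail

Technical skill score 49 < 50: minimum not met.
Weighted total:
  Technical skill 49 × 0.07 = 3.43
  Quality of work 95 × 0.29 = 27.55
  Initiative 53 × 0.05 = 2.65
  Leadership 63 × 0.06 = 3.78
  Collaboration 68 × 0.08 = 5.44
  Problem-solving 89 × 0.25 = 22.25
  Reliability 49 × 0.2 = 9.8
Sum = 74.9
Because the Technical skill minimum was not met, the result is Fail.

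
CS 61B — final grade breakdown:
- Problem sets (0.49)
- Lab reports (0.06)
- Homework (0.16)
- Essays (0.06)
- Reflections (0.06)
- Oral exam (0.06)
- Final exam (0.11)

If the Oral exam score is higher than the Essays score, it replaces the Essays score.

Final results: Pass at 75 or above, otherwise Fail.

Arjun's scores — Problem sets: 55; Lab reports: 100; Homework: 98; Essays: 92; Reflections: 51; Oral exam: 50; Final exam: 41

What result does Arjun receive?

Oral exam (50) ≤ Essays (92), so Essays stays at 92.
Weighted total:
  Problem sets 55 × 0.49 = 26.95
  Lab reports 100 × 0.06 = 6
  Homework 98 × 0.16 = 15.68
  Essays 92 × 0.06 = 5.52
  Reflections 51 × 0.06 = 3.06
  Oral exam 50 × 0.06 = 3
  Final exam 41 × 0.11 = 4.51
Sum = 64.72
64.72 < 75 → Fail

Fail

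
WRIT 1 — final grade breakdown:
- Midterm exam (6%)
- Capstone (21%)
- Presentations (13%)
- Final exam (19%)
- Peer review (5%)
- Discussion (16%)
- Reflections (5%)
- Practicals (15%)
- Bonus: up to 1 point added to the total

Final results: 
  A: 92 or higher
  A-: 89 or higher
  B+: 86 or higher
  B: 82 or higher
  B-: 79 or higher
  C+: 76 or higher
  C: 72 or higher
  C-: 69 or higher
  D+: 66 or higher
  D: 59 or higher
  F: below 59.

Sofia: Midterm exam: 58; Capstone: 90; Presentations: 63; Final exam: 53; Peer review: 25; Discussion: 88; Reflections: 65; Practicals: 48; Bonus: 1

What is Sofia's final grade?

Weighted total:
  Midterm exam 58 × 0.06 = 3.48
  Capstone 90 × 0.21 = 18.9
  Presentations 63 × 0.13 = 8.19
  Final exam 53 × 0.19 = 10.07
  Peer review 25 × 0.05 = 1.25
  Discussion 88 × 0.16 = 14.08
  Reflections 65 × 0.05 = 3.25
  Practicals 48 × 0.15 = 7.2
Sum = 66.42
Bonus: 66.42 + 1 = 67.42
67.42 is ≥ 66 and < 69 → D+

D+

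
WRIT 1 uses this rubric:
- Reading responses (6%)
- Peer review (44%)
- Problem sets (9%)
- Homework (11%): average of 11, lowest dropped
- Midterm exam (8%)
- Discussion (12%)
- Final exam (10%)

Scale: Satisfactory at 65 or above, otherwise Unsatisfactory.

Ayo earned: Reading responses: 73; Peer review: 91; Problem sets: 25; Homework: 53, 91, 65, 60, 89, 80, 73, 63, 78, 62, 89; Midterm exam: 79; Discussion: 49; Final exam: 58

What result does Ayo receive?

Homework: drop 53 → average of remaining 10 = 750/10 = 75
Weighted total:
  Reading responses 73 × 0.06 = 4.38
  Peer review 91 × 0.44 = 40.04
  Problem sets 25 × 0.09 = 2.25
  Homework 75 × 0.11 = 8.25
  Midterm exam 79 × 0.08 = 6.32
  Discussion 49 × 0.12 = 5.88
  Final exam 58 × 0.1 = 5.8
Sum = 72.92
72.92 ≥ 65 → Satisfactory

Satisfactory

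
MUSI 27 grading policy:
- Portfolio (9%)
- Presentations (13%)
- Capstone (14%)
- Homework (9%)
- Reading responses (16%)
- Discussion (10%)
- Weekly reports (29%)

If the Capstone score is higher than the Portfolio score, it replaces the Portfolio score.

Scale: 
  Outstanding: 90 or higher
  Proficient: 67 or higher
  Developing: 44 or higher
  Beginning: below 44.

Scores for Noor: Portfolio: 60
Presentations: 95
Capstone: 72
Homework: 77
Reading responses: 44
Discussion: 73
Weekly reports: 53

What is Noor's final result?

Capstone (72) > Portfolio (60), so Portfolio counts as 72.
Weighted total:
  Portfolio 72 × 0.09 = 6.48
  Presentations 95 × 0.13 = 12.35
  Capstone 72 × 0.14 = 10.08
  Homework 77 × 0.09 = 6.93
  Reading responses 44 × 0.16 = 7.04
  Discussion 73 × 0.1 = 7.3
  Weekly reports 53 × 0.29 = 15.37
Sum = 65.55
65.55 is ≥ 44 and < 67 → Developing

Developing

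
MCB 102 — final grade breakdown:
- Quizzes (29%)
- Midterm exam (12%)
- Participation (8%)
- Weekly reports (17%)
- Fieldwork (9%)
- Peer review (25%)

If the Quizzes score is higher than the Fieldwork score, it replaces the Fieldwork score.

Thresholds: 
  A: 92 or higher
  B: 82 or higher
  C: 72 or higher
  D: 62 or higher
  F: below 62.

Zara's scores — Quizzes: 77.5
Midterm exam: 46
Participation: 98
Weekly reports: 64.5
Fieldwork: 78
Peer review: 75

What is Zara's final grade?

Quizzes (77.5) ≤ Fieldwork (78), so Fieldwork stays at 78.
Weighted total:
  Quizzes 77.5 × 0.29 = 22.475
  Midterm exam 46 × 0.12 = 5.52
  Participation 98 × 0.08 = 7.84
  Weekly reports 64.5 × 0.17 = 10.965
  Fieldwork 78 × 0.09 = 7.02
  Peer review 75 × 0.25 = 18.75
Sum = 72.57
72.57 is ≥ 72 and < 82 → C

C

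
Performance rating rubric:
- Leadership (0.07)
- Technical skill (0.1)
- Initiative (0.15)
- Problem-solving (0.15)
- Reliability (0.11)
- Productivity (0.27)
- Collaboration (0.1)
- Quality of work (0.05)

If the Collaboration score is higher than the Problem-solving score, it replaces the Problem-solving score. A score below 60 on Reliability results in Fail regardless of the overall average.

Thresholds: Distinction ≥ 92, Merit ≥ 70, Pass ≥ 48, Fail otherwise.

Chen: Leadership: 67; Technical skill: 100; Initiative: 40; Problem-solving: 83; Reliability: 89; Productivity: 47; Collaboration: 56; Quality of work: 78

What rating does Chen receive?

Collaboration (56) ≤ Problem-solving (83), so Problem-solving stays at 83.
Reliability score 89 ≥ 60: minimum met.
Weighted total:
  Leadership 67 × 0.07 = 4.69
  Technical skill 100 × 0.1 = 10
  Initiative 40 × 0.15 = 6
  Problem-solving 83 × 0.15 = 12.45
  Reliability 89 × 0.11 = 9.79
  Productivity 47 × 0.27 = 12.69
  Collaboration 56 × 0.1 = 5.6
  Quality of work 78 × 0.05 = 3.9
Sum = 65.12
65.12 is ≥ 48 and < 70 → Pass

Pass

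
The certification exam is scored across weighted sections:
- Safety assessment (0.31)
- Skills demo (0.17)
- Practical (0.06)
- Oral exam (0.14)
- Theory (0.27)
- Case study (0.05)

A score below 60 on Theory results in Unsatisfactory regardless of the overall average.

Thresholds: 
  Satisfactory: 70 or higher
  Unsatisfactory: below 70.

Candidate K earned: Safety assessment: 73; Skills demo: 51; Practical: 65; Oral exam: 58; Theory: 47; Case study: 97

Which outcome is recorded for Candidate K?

Unsatisfactory

Theory score 47 < 60: minimum not met.
Weighted total:
  Safety assessment 73 × 0.31 = 22.63
  Skills demo 51 × 0.17 = 8.67
  Practical 65 × 0.06 = 3.9
  Oral exam 58 × 0.14 = 8.12
  Theory 47 × 0.27 = 12.69
  Case study 97 × 0.05 = 4.85
Sum = 60.86
Because the Theory minimum was not met, the result is Unsatisfactory.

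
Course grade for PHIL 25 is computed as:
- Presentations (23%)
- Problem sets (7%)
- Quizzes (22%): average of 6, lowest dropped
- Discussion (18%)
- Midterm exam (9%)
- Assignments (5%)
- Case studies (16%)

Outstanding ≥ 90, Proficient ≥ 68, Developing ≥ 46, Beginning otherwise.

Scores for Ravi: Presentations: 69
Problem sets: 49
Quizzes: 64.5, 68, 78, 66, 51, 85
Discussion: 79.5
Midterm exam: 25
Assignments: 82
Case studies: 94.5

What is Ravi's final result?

Quizzes: drop 51 → average of remaining 5 = 361.5/5 = 72.3
Weighted total:
  Presentations 69 × 0.23 = 15.87
  Problem sets 49 × 0.07 = 3.43
  Quizzes 72.3 × 0.22 = 15.906
  Discussion 79.5 × 0.18 = 14.31
  Midterm exam 25 × 0.09 = 2.25
  Assignments 82 × 0.05 = 4.1
  Case studies 94.5 × 0.16 = 15.12
Sum = 70.986
70.986 is ≥ 68 and < 90 → Proficient

Proficient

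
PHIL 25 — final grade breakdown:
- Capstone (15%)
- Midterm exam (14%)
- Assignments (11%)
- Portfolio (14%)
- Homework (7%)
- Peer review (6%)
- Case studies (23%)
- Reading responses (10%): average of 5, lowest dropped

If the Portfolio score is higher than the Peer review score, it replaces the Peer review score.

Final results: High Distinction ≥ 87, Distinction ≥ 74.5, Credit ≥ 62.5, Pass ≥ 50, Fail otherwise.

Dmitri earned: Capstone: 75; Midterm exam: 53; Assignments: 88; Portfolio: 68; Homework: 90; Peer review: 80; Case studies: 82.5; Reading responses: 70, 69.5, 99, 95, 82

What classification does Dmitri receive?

Distinction

Reading responses: drop 69.5 → average of remaining 4 = 346/4 = 86.5
Portfolio (68) ≤ Peer review (80), so Peer review stays at 80.
Weighted total:
  Capstone 75 × 0.15 = 11.25
  Midterm exam 53 × 0.14 = 7.42
  Assignments 88 × 0.11 = 9.68
  Portfolio 68 × 0.14 = 9.52
  Homework 90 × 0.07 = 6.3
  Peer review 80 × 0.06 = 4.8
  Case studies 82.5 × 0.23 = 18.975
  Reading responses 86.5 × 0.1 = 8.65
Sum = 76.595
76.595 is ≥ 74.5 and < 87 → Distinction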